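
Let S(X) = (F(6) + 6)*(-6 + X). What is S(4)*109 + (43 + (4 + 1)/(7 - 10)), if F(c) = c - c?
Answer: -3800/3 ≈ -1266.7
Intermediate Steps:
F(c) = 0
S(X) = -36 + 6*X (S(X) = (0 + 6)*(-6 + X) = 6*(-6 + X) = -36 + 6*X)
S(4)*109 + (43 + (4 + 1)/(7 - 10)) = (-36 + 6*4)*109 + (43 + (4 + 1)/(7 - 10)) = (-36 + 24)*109 + (43 + 5/(-3)) = -12*109 + (43 + 5*(-⅓)) = -1308 + (43 - 5/3) = -1308 + 124/3 = -3800/3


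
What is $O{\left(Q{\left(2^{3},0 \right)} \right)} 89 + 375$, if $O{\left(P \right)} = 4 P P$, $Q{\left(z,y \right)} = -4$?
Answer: $6071$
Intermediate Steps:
$O{\left(P \right)} = 4 P^{2}$
$O{\left(Q{\left(2^{3},0 \right)} \right)} 89 + 375 = 4 \left(-4\right)^{2} \cdot 89 + 375 = 4 \cdot 16 \cdot 89 + 375 = 64 \cdot 89 + 375 = 5696 + 375 = 6071$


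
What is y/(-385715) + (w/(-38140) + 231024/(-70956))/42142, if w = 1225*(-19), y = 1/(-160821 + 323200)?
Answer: -7473832830578025073/119050191144812717392680 ≈ -6.2779e-5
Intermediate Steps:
y = 1/162379 ≈ 6.1584e-6
w = -23275
y/(-385715) + (w/(-38140) + 231024/(-70956))/42142 = (1/162379)/(-385715) + (-23275/(-38140) + 231024/(-70956))/42142 = (1/162379)*(-1/385715) + (-23275*(-1/38140) + 231024*(-1/70956))*(1/42142) = -1/62632015985 + (4655/7628 - 19252/5913)*(1/42142) = -1/62632015985 - 119329241/45104364*1/42142 = -1/62632015985 - 119329241/1900788107688 = -7473832830578025073/119050191144812717392680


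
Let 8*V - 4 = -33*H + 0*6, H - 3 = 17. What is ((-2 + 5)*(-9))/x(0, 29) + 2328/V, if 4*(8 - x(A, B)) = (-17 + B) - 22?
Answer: -8886/287 ≈ -30.962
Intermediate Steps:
H = 20 (H = 3 + 17 = 20)
x(A, B) = 71/4 - B/4 (x(A, B) = 8 - ((-17 + B) - 22)/4 = 8 - (-39 + B)/4 = 8 + (39/4 - B/4) = 71/4 - B/4)
V = -82 (V = ½ + (-33*20 + 0*6)/8 = ½ + (-660 + 0)/8 = ½ + (⅛)*(-660) = ½ - 165/2 = -82)
((-2 + 5)*(-9))/x(0, 29) + 2328/V = ((-2 + 5)*(-9))/(71/4 - ¼*29) + 2328/(-82) = (3*(-9))/(71/4 - 29/4) + 2328*(-1/82) = -27/21/2 - 1164/41 = -27*2/21 - 1164/41 = -18/7 - 1164/41 = -8886/287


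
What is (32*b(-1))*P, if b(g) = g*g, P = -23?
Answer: -736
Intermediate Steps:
b(g) = g**2
(32*b(-1))*P = (32*(-1)**2)*(-23) = (32*1)*(-23) = 32*(-23) = -736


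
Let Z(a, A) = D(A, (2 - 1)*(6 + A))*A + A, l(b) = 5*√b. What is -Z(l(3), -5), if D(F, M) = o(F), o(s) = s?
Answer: -20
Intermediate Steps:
D(F, M) = F
Z(a, A) = A + A² (Z(a, A) = A*A + A = A² + A = A + A²)
-Z(l(3), -5) = -(-5)*(1 - 5) = -(-5)*(-4) = -1*20 = -20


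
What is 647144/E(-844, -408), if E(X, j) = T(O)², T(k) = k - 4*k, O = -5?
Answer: 647144/225 ≈ 2876.2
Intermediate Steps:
T(k) = -3*k
E(X, j) = 225 (E(X, j) = (-3*(-5))² = 15² = 225)
647144/E(-844, -408) = 647144/225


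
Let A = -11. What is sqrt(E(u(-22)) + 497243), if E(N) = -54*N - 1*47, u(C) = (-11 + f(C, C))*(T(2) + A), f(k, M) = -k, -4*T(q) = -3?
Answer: 3*sqrt(223682)/2 ≈ 709.43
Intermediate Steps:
T(q) = 3/4 (T(q) = -1/4*(-3) = 3/4)
u(C) = 451/4 + 41*C/4 (u(C) = (-11 - C)*(3/4 - 11) = (-11 - C)*(-41/4) = 451/4 + 41*C/4)
E(N) = -47 - 54*N (E(N) = -54*N - 47 = -47 - 54*N)
sqrt(E(u(-22)) + 497243) = sqrt((-47 - 54*(451/4 + (41/4)*(-22))) + 497243) = sqrt((-47 - 54*(451/4 - 451/2)) + 497243) = sqrt((-47 - 54*(-451/4)) + 497243) = sqrt((-47 + 12177/2) + 497243) = sqrt(12083/2 + 497243) = sqrt(1006569/2) = 3*sqrt(223682)/2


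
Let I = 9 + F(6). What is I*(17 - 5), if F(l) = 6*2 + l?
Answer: 324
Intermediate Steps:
F(l) = 12 + l
I = 27 (I = 9 + (12 + 6) = 9 + 18 = 27)
I*(17 - 5) = 27*(17 - 5) = 27*12 = 324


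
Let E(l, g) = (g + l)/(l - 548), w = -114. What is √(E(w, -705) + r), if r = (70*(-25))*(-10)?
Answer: √7669812178/662 ≈ 132.29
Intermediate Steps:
r = 17500 (r = -1750*(-10) = 17500)
E(l, g) = (g + l)/(-548 + l)
√(E(w, -705) + r) = √((-705 - 114)/(-548 - 114) + 17500) = √(-819/(-662) + 17500) = √(-1/662*(-819) + 17500) = √(819/662 + 17500) = √(11585819/662) = √7669812178/662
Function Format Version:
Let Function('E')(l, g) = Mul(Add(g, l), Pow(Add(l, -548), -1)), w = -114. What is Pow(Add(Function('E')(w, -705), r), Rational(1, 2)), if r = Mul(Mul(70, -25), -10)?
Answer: Mul(Rational(1, 662), Pow(7669812178, Rational(1, 2))) ≈ 132.29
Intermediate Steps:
r = 17500 (r = Mul(-1750, -10) = 17500)
Function('E')(l, g) = Mul(Pow(Add(-548, l), -1), Add(g, l)) (Function('E')(l, g) = Mul(Add(g, l), Pow(Add(-548, l), -1)) = Mul(Pow(Add(-548, l), -1), Add(g, l)))
Pow(Add(Function('E')(w, -705), r), Rational(1, 2)) = Pow(Add(Mul(Pow(Add(-548, -114), -1), Add(-705, -114)), 17500), Rational(1, 2)) = Pow(Add(Mul(Pow(-662, -1), -819), 17500), Rational(1, 2)) = Pow(Add(Mul(Rational(-1, 662), -819), 17500), Rational(1, 2)) = Pow(Add(Rational(819, 662), 17500), Rational(1, 2)) = Pow(Rational(11585819, 662), Rational(1, 2)) = Mul(Rational(1, 662), Pow(7669812178, Rational(1, 2)))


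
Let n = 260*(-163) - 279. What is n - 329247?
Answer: -371906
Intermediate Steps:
n = -42659 (n = -42380 - 279 = -42659)
n - 329247 = -42659 - 329247 = -371906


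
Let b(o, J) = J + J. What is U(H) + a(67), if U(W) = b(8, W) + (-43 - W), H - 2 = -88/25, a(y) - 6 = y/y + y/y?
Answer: -913/25 ≈ -36.520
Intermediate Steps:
a(y) = 8 (a(y) = 6 + (y/y + y/y) = 6 + (1 + 1) = 6 + 2 = 8)
H = -38/25 (H = 2 - 88/25 = -38/25 ≈ -1.5200)
b(o, J) = 2*J
U(W) = -43 + W (U(W) = 2*W + (-43 - W) = -43 + W)
U(H) + a(67) = (-43 - 38/25) + 8 = -1113/25 + 8 = -913/25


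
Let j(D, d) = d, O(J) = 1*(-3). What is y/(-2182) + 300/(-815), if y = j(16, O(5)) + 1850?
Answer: -431981/355666 ≈ -1.2146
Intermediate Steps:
O(J) = -3
y = 1847 (y = -3 + 1850 = 1847)
y/(-2182) + 300/(-815) = 1847/(-2182) + 300/(-815) = 1847*(-1/2182) + 300*(-1/815) = -1847/2182 - 60/163 = -431981/355666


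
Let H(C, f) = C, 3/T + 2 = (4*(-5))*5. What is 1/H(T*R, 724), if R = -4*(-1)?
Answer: -17/2 ≈ -8.5000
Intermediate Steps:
R = 4
T = -1/34 (T = 3/(-2 + (4*(-5))*5) = 3/(-2 - 20*5) = 3/(-2 - 100) = 3/(-102) = 3*(-1/102) = -1/34 ≈ -0.029412)
1/H(T*R, 724) = 1/(-1/34*4) = 1/(-2/17) = -17/2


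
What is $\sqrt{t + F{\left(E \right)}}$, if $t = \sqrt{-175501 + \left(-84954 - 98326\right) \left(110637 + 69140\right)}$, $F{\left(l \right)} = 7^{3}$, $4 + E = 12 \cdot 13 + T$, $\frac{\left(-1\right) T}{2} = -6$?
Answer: $\sqrt{343 + 3 i \sqrt{3661078229}} \approx 301.55 + 300.98 i$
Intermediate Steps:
$T = 12$ ($T = \left(-2\right) \left(-6\right) = 12$)
$E = 164$ ($E = -4 + \left(12 \cdot 13 + 12\right) = -4 + \left(156 + 12\right) = -4 + 168 = 164$)
$F{\left(l \right)} = 343$
$t = 3 i \sqrt{3661078229}$ ($t = \sqrt{-175501 - 32949528560} = \sqrt{-32949704061} = 3 i \sqrt{3661078229} \approx 1.8152 \cdot 10^{5} i$)
$\sqrt{t + F{\left(E \right)}} = \sqrt{3 i \sqrt{3661078229} + 343} = \sqrt{343 + 3 i \sqrt{3661078229}}$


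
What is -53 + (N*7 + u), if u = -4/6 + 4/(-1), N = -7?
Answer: -320/3 ≈ -106.67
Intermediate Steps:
u = -14/3 (u = -4*⅙ + 4*(-1) = -⅔ - 4 = -14/3 ≈ -4.6667)
-53 + (N*7 + u) = -53 + (-7*7 - 14/3) = -53 + (-49 - 14/3) = -53 - 161/3 = -320/3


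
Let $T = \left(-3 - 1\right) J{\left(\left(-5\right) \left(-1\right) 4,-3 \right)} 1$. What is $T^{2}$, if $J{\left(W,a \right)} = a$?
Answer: $144$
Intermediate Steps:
$T = 12$ ($T = \left(-3 - 1\right) \left(-3\right) 1 = \left(-4\right) \left(-3\right) 1 = 12 \cdot 1 = 12$)
$T^{2} = 12^{2} = 144$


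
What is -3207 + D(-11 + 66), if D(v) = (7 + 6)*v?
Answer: -2492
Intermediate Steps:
D(v) = 13*v
-3207 + D(-11 + 66) = -3207 + 13*(-11 + 66) = -3207 + 13*55 = -3207 + 715 = -2492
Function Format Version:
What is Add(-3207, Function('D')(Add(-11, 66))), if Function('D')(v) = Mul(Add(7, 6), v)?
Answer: -2492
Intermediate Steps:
Function('D')(v) = Mul(13, v)
Add(-3207, Function('D')(Add(-11, 66))) = Add(-3207, Mul(13, Add(-11, 66))) = Add(-3207, Mul(13, 55)) = Add(-3207, 715) = -2492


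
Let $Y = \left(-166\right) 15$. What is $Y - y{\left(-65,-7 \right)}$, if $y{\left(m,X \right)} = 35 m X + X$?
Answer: $-18408$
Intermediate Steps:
$y{\left(m,X \right)} = X + 35 X m$ ($y{\left(m,X \right)} = 35 X m + X = X + 35 X m$)
$Y = -2490$
$Y - y{\left(-65,-7 \right)} = -2490 - - 7 \left(1 + 35 \left(-65\right)\right) = -2490 - - 7 \left(1 - 2275\right) = -2490 - \left(-7\right) \left(-2274\right) = -2490 - 15918 = -18408$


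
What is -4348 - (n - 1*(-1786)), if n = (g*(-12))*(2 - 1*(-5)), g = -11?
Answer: -7058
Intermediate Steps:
n = 924 (n = (-11*(-12))*(2 - 1*(-5)) = 132*(2 + 5) = 132*7 = 924)
-4348 - (n - 1*(-1786)) = -4348 - (924 - 1*(-1786)) = -4348 - (924 + 1786) = -4348 - 1*2710 = -4348 - 2710 = -7058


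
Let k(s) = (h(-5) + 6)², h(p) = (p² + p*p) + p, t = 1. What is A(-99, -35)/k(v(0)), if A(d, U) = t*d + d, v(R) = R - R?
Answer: -22/289 ≈ -0.076125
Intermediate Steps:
h(p) = p + 2*p² (h(p) = (p² + p²) + p = 2*p² + p = p + 2*p²)
v(R) = 0
A(d, U) = 2*d (A(d, U) = 1*d + d = d + d = 2*d)
k(s) = 2601 (k(s) = (-5*(1 + 2*(-5)) + 6)² = (-5*(1 - 10) + 6)² = (-5*(-9) + 6)² = (45 + 6)² = 51² = 2601)
A(-99, -35)/k(v(0)) = (2*(-99))/2601 = -198*1/2601 = -22/289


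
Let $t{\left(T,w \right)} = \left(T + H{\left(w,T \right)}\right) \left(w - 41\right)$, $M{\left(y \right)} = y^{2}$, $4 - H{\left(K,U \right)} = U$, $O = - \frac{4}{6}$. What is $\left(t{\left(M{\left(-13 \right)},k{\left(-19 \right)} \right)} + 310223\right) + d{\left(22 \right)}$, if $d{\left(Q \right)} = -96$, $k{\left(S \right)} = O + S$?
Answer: $\frac{929653}{3} \approx 3.0988 \cdot 10^{5}$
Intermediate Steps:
$O = - \frac{2}{3}$ ($O = \left(-4\right) \frac{1}{6} = - \frac{2}{3} \approx -0.66667$)
$k{\left(S \right)} = - \frac{2}{3} + S$
$H{\left(K,U \right)} = 4 - U$
$t{\left(T,w \right)} = -164 + 4 w$ ($t{\left(T,w \right)} = \left(T - \left(-4 + T\right)\right) \left(w - 41\right) = 4 \left(-41 + w\right) = -164 + 4 w$)
$\left(t{\left(M{\left(-13 \right)},k{\left(-19 \right)} \right)} + 310223\right) + d{\left(22 \right)} = \left(\left(-164 + 4 \left(- \frac{2}{3} - 19\right)\right) + 310223\right) - 96 = \left(\left(-164 + 4 \left(- \frac{59}{3}\right)\right) + 310223\right) - 96 = \left(\left(-164 - \frac{236}{3}\right) + 310223\right) - 96 = \left(- \frac{728}{3} + 310223\right) - 96 = \frac{929941}{3} - 96 = \frac{929653}{3}$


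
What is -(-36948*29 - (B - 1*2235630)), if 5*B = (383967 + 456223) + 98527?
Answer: -4881973/5 ≈ -9.7640e+5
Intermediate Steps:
B = 938717/5 (B = ((383967 + 456223) + 98527)/5 = (840190 + 98527)/5 = (⅕)*938717 = 938717/5 ≈ 1.8774e+5)
-(-36948*29 - (B - 1*2235630)) = -(-36948*29 - (938717/5 - 1*2235630)) = -(-1071492 - (938717/5 - 2235630)) = -(-1071492 - 1*(-10239433/5)) = -(-1071492 + 10239433/5) = -1*4881973/5 = -4881973/5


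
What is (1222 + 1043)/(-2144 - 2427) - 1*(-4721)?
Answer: 21577426/4571 ≈ 4720.5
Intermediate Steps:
(1222 + 1043)/(-2144 - 2427) - 1*(-4721) = 2265/(-4571) + 4721 = 2265*(-1/4571) + 4721 = -2265/4571 + 4721 = 21577426/4571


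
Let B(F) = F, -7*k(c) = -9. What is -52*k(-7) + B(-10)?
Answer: -538/7 ≈ -76.857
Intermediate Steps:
k(c) = 9/7 (k(c) = -1/7*(-9) = 9/7)
-52*k(-7) + B(-10) = -52*9/7 - 10 = -468/7 - 10 = -538/7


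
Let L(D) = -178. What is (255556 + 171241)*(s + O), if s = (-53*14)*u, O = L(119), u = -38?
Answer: 11957998346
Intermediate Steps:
O = -178
s = 28196 (s = -53*14*(-38) = -742*(-38) = 28196)
(255556 + 171241)*(s + O) = (255556 + 171241)*(28196 - 178) = 426797*28018 = 11957998346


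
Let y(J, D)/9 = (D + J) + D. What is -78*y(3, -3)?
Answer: 2106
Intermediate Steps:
y(J, D) = 9*J + 18*D (y(J, D) = 9*((D + J) + D) = 9*(J + 2*D) = 9*J + 18*D)
-78*y(3, -3) = -78*(9*3 + 18*(-3)) = -78*(27 - 54) = -78*(-27) = 2106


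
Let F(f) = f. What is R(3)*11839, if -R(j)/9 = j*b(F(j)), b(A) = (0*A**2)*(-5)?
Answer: 0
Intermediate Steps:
b(A) = 0 (b(A) = 0*(-5) = 0)
R(j) = 0 (R(j) = -9*j*0 = -9*0 = 0)
R(3)*11839 = 0*11839 = 0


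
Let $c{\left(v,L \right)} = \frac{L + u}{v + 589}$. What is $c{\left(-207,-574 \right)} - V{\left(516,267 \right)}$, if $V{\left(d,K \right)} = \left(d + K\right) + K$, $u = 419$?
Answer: $- \frac{401255}{382} \approx -1050.4$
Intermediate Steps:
$V{\left(d,K \right)} = d + 2 K$ ($V{\left(d,K \right)} = \left(K + d\right) + K = d + 2 K$)
$c{\left(v,L \right)} = \frac{419 + L}{589 + v}$ ($c{\left(v,L \right)} = \frac{L + 419}{v + 589} = \frac{419 + L}{589 + v}$)
$c{\left(-207,-574 \right)} - V{\left(516,267 \right)} = \frac{419 - 574}{589 - 207} - \left(516 + 2 \cdot 267\right) = \frac{1}{382} \left(-155\right) - \left(516 + 534\right) = \frac{1}{382} \left(-155\right) - 1050 = - \frac{155}{382} - 1050 = - \frac{401255}{382}$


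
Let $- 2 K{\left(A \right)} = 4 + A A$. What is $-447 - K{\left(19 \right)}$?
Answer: $- \frac{529}{2} \approx -264.5$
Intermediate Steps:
$K{\left(A \right)} = -2 - \frac{A^{2}}{2}$ ($K{\left(A \right)} = - \frac{4 + A A}{2} = - \frac{4 + A^{2}}{2} = -2 - \frac{A^{2}}{2}$)
$-447 - K{\left(19 \right)} = -447 - \left(-2 - \frac{19^{2}}{2}\right) = -447 - \left(-2 - \frac{361}{2}\right) = -447 - - \frac{365}{2} = -447 + \frac{365}{2} = - \frac{529}{2}$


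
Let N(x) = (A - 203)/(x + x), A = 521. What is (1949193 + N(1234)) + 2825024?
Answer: 5891383937/1234 ≈ 4.7742e+6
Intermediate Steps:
N(x) = 159/x (N(x) = (521 - 203)/(x + x) = 318/((2*x)) = 318*(1/(2*x)) = 159/x)
(1949193 + N(1234)) + 2825024 = (1949193 + 159/1234) + 2825024 = 2405304321/1234 + 2825024 = 5891383937/1234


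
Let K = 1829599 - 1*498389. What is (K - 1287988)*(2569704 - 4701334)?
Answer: -92133311860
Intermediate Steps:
K = 1331210 (K = 1829599 - 498389 = 1331210)
(K - 1287988)*(2569704 - 4701334) = (1331210 - 1287988)*(2569704 - 4701334) = 43222*(-2131630) = -92133311860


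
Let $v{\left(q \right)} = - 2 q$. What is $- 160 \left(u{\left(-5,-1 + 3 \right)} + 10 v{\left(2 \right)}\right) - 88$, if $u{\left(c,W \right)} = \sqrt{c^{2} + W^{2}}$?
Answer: $6312 - 160 \sqrt{29} \approx 5450.4$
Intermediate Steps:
$u{\left(c,W \right)} = \sqrt{W^{2} + c^{2}}$
$- 160 \left(u{\left(-5,-1 + 3 \right)} + 10 v{\left(2 \right)}\right) - 88 = - 160 \left(\sqrt{\left(-1 + 3\right)^{2} + \left(-5\right)^{2}} + 10 \left(\left(-2\right) 2\right)\right) - 88 = - 160 \left(\sqrt{2^{2} + 25} + 10 \left(-4\right)\right) - 88 = - 160 \left(\sqrt{4 + 25} - 40\right) - 88 = - 160 \left(\sqrt{29} - 40\right) - 88 = - 160 \left(-40 + \sqrt{29}\right) - 88 = \left(6400 - 160 \sqrt{29}\right) - 88 = 6312 - 160 \sqrt{29}$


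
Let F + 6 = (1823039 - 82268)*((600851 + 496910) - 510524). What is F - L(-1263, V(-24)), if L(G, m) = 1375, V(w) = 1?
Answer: 1022245138346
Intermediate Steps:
F = 1022245139721 (F = -6 + (1823039 - 82268)*((600851 + 496910) - 510524) = -6 + 1740771*(1097761 - 510524) = -6 + 1740771*587237 = -6 + 1022245139727 = 1022245139721)
F - L(-1263, V(-24)) = 1022245139721 - 1*1375 = 1022245139721 - 1375 = 1022245138346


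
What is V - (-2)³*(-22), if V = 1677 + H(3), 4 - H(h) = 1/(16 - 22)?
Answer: 9031/6 ≈ 1505.2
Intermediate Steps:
H(h) = 25/6 (H(h) = 4 - 1/(16 - 22) = 4 - 1/(-6) = 4 - 1*(-⅙) = 4 + ⅙ = 25/6)
V = 10087/6 (V = 1677 + 25/6 = 10087/6 ≈ 1681.2)
V - (-2)³*(-22) = 10087/6 - (-2)³*(-22) = 10087/6 - (-8)*(-22) = 10087/6 - 1*176 = 10087/6 - 176 = 9031/6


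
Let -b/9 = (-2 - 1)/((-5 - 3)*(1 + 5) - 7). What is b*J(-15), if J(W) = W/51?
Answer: 27/187 ≈ 0.14439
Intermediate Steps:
J(W) = W/51
b = -27/55 (b = -9*(-2 - 1)/((-5 - 3)*(1 + 5) - 7) = -(-27)/(-8*6 - 7) = -(-27)/(-48 - 7) = -(-27)/(-55) = -(-27)*(-1)/55 = -9*3/55 = -27/55 ≈ -0.49091)
b*J(-15) = -9*(-15)/935 = -27/55*(-5/17) = 27/187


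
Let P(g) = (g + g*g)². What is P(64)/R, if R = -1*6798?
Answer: -8652800/3399 ≈ -2545.7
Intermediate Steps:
P(g) = (g + g²)²
R = -6798
P(64)/R = (64²*(1 + 64)²)/(-6798) = (4096*65²)*(-1/6798) = (4096*4225)*(-1/6798) = 17305600*(-1/6798) = -8652800/3399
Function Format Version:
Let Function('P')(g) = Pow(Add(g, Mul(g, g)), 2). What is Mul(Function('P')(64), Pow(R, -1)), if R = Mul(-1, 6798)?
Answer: Rational(-8652800, 3399) ≈ -2545.7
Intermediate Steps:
Function('P')(g) = Pow(Add(g, Pow(g, 2)), 2)
R = -6798
Mul(Function('P')(64), Pow(R, -1)) = Mul(Mul(Pow(64, 2), Pow(Add(1, 64), 2)), Pow(-6798, -1)) = Mul(Mul(4096, Pow(65, 2)), Rational(-1, 6798)) = Mul(Mul(4096, 4225), Rational(-1, 6798)) = Mul(17305600, Rational(-1, 6798)) = Rational(-8652800, 3399)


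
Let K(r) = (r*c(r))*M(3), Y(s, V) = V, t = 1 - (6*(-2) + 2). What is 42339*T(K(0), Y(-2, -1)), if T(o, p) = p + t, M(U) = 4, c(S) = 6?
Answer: 423390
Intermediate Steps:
t = 11 (t = 1 - (-12 + 2) = 1 - 1*(-10) = 1 + 10 = 11)
K(r) = 24*r (K(r) = (r*6)*4 = (6*r)*4 = 24*r)
T(o, p) = 11 + p (T(o, p) = p + 11 = 11 + p)
42339*T(K(0), Y(-2, -1)) = 42339*(11 - 1) = 42339*10 = 423390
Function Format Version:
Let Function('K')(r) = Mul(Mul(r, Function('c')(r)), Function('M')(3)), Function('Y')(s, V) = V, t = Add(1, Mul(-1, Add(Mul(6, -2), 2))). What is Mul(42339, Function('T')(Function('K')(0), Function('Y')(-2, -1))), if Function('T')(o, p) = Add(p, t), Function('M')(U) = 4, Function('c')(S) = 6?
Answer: 423390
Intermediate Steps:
t = 11 (t = Add(1, Mul(-1, Add(-12, 2))) = Add(1, Mul(-1, -10)) = Add(1, 10) = 11)
Function('K')(r) = Mul(24, r) (Function('K')(r) = Mul(Mul(r, 6), 4) = Mul(Mul(6, r), 4) = Mul(24, r))
Function('T')(o, p) = Add(11, p) (Function('T')(o, p) = Add(p, 11) = Add(11, p))
Mul(42339, Function('T')(Function('K')(0), Function('Y')(-2, -1))) = Mul(42339, Add(11, -1)) = Mul(42339, 10) = 423390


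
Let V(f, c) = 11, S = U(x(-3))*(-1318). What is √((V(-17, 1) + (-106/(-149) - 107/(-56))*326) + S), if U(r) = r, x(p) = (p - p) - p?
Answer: I*√13437927517/2086 ≈ 55.571*I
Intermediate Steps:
x(p) = -p (x(p) = 0 - p = -p)
S = -3954 (S = -1*(-3)*(-1318) = 3*(-1318) = -3954)
√((V(-17, 1) + (-106/(-149) - 107/(-56))*326) + S) = √((11 + (-106/(-149) - 107/(-56))*326) - 3954) = √((11 + (-106*(-1/149) - 107*(-1/56))*326) - 3954) = √((11 + (106/149 + 107/56)*326) - 3954) = √((11 + (21879/8344)*326) - 3954) = √((11 + 3566277/4172) - 3954) = √(3612169/4172 - 3954) = √(-12883919/4172) = I*√13437927517/2086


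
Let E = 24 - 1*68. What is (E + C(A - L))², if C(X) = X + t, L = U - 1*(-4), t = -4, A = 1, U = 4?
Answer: 3025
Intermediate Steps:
E = -44 (E = 24 - 68 = -44)
L = 8 (L = 4 - 1*(-4) = 4 + 4 = 8)
C(X) = -4 + X (C(X) = X - 4 = -4 + X)
(E + C(A - L))² = (-44 + (-4 + (1 - 1*8)))² = (-44 + (-4 + (1 - 8)))² = (-44 + (-4 - 7))² = (-44 - 11)² = (-55)² = 3025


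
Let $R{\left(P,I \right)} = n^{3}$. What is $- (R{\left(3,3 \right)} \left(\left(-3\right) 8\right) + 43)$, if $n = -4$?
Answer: $-1579$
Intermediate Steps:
$R{\left(P,I \right)} = -64$ ($R{\left(P,I \right)} = \left(-4\right)^{3} = -64$)
$- (R{\left(3,3 \right)} \left(\left(-3\right) 8\right) + 43) = - (- 64 \left(\left(-3\right) 8\right) + 43) = - (\left(-64\right) \left(-24\right) + 43) = - (1536 + 43) = \left(-1\right) 1579 = -1579$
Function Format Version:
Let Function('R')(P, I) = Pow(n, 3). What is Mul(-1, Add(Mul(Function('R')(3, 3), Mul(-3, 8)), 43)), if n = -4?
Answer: -1579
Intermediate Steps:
Function('R')(P, I) = -64 (Function('R')(P, I) = Pow(-4, 3) = -64)
Mul(-1, Add(Mul(Function('R')(3, 3), Mul(-3, 8)), 43)) = Mul(-1, Add(Mul(-64, Mul(-3, 8)), 43)) = Mul(-1, Add(Mul(-64, -24), 43)) = Mul(-1, Add(1536, 43)) = Mul(-1, 1579) = -1579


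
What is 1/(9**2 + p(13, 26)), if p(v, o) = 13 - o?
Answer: 1/68 ≈ 0.014706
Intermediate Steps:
1/(9**2 + p(13, 26)) = 1/(9**2 + (13 - 1*26)) = 1/(81 + (13 - 26)) = 1/(81 - 13) = 1/68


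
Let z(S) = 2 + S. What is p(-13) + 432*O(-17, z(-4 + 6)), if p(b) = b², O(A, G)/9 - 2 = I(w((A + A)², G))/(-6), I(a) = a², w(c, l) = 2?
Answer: 5353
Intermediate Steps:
O(A, G) = 12 (O(A, G) = 18 + 9*(2²/(-6)) = 18 + 9*(4*(-⅙)) = 18 + 9*(-⅔) = 18 - 6 = 12)
p(-13) + 432*O(-17, z(-4 + 6)) = (-13)² + 432*12 = 169 + 5184 = 5353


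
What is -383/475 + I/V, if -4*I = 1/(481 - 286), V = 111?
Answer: -6632123/8225100 ≈ -0.80633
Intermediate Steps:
I = -1/780 (I = -1/(4*(481 - 286)) = -¼/195 = -¼*1/195 = -1/780 ≈ -0.0012821)
-383/475 + I/V = -383/475 - 1/780/111 = -383*1/475 - 1/780*1/111 = -383/475 - 1/86580 = -6632123/8225100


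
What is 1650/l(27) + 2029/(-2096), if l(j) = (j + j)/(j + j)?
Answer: 3456371/2096 ≈ 1649.0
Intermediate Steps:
l(j) = 1 (l(j) = (2*j)/((2*j)) = (2*j)*(1/(2*j)) = 1)
1650/l(27) + 2029/(-2096) = 1650/1 + 2029/(-2096) = 1650*1 + 2029*(-1/2096) = 1650 - 2029/2096 = 3456371/2096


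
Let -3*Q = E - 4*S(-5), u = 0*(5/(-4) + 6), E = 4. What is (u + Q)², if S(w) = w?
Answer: 64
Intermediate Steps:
u = 0 (u = 0*(5*(-¼) + 6) = 0*(-5/4 + 6) = 0*(19/4) = 0)
Q = -8 (Q = -(4 - 4*(-5))/3 = -(4 + 20)/3 = -⅓*24 = -8)
(u + Q)² = (0 - 8)² = (-8)² = 64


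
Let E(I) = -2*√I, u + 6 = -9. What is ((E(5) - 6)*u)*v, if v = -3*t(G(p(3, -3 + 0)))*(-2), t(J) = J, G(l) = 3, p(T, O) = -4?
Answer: 1620 + 540*√5 ≈ 2827.5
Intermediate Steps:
u = -15 (u = -6 - 9 = -15)
v = 18 (v = -3*3*(-2) = -9*(-2) = 18)
((E(5) - 6)*u)*v = ((-2*√5 - 6)*(-15))*18 = ((-6 - 2*√5)*(-15))*18 = (90 + 30*√5)*18 = 1620 + 540*√5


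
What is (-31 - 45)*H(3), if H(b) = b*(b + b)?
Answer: -1368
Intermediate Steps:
H(b) = 2*b² (H(b) = b*(2*b) = 2*b²)
(-31 - 45)*H(3) = (-31 - 45)*(2*3²) = -152*9 = -76*18 = -1368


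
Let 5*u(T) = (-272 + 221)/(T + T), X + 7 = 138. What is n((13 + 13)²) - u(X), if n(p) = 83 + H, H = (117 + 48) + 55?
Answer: 396981/1310 ≈ 303.04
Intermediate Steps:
H = 220 (H = 165 + 55 = 220)
n(p) = 303 (n(p) = 83 + 220 = 303)
X = 131 (X = -7 + 138 = 131)
u(T) = -51/(10*T) (u(T) = ((-272 + 221)/(T + T))/5 = (-51*1/(2*T))/5 = (-51/(2*T))/5 = -51/(10*T))
n((13 + 13)²) - u(X) = 303 - (-51)/(10*131) = 303 - 1*(-51/1310) = 303 + 51/1310 = 396981/1310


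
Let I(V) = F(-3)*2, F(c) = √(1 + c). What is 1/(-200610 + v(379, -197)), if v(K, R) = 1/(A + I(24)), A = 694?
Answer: 2*(-√2 + 347*I)/(-139223339*I + 401220*√2) ≈ -4.9848e-6 + 1.3878e-16*I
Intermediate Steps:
I(V) = 2*I*√2 (I(V) = √(1 - 3)*2 = √(-2)*2 = (I*√2)*2 = 2*I*√2)
v(K, R) = 1/(694 + 2*I*√2)
1/(-200610 + v(379, -197)) = 1/(-200610 + (347/240822 - I*√2/240822)) = 1/(-48311301073/240822 - I*√2/240822)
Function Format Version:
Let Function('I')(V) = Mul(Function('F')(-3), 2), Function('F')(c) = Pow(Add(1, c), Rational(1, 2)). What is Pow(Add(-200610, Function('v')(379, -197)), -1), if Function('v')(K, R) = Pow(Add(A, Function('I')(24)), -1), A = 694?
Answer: Mul(2, Pow(Add(Mul(-139223339, I), Mul(401220, Pow(2, Rational(1, 2)))), -1), Add(Mul(-1, Pow(2, Rational(1, 2))), Mul(347, I))) ≈ Add(-4.9848e-6, Mul(1.3878e-16, I))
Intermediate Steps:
Function('I')(V) = Mul(2, I, Pow(2, Rational(1, 2))) (Function('I')(V) = Mul(Pow(Add(1, -3), Rational(1, 2)), 2) = Mul(Pow(-2, Rational(1, 2)), 2) = Mul(Mul(I, Pow(2, Rational(1, 2))), 2) = Mul(2, I, Pow(2, Rational(1, 2))))
Function('v')(K, R) = Pow(Add(694, Mul(2, I, Pow(2, Rational(1, 2)))), -1)
Pow(Add(-200610, Function('v')(379, -197)), -1) = Pow(Add(-200610, Add(Rational(347, 240822), Mul(Rational(-1, 240822), I, Pow(2, Rational(1, 2))))), -1) = Pow(Add(Rational(-48311301073, 240822), Mul(Rational(-1, 240822), I, Pow(2, Rational(1, 2)))), -1)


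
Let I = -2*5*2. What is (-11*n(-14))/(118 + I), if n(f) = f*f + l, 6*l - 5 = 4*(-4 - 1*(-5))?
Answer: -4345/196 ≈ -22.168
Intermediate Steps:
l = 3/2 (l = ⅚ + (4*(-4 - 1*(-5)))/6 = ⅚ + (4*(-4 + 5))/6 = ⅚ + (4*1)/6 = ⅚ + (⅙)*4 = ⅚ + ⅔ = 3/2 ≈ 1.5000)
I = -20 (I = -10*2 = -1*20 = -20)
n(f) = 3/2 + f² (n(f) = f*f + 3/2 = f² + 3/2 = 3/2 + f²)
(-11*n(-14))/(118 + I) = (-11*(3/2 + (-14)²))/(118 - 20) = -11*(3/2 + 196)/98 = -11*395/2*(1/98) = -4345/2*1/98 = -4345/196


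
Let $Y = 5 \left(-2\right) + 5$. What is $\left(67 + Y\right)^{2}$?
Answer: $3844$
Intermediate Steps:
$Y = -5$ ($Y = -10 + 5 = -5$)
$\left(67 + Y\right)^{2} = \left(67 - 5\right)^{2} = 62^{2} = 3844$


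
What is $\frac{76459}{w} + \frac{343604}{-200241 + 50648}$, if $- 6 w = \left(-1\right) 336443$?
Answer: $- \frac{46976773450}{50329517699} \approx -0.93338$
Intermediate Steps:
$w = \frac{336443}{6}$ ($w = - \frac{\left(-1\right) 336443}{6} = \left(- \frac{1}{6}\right) \left(-336443\right) = \frac{336443}{6} \approx 56074.0$)
$\frac{76459}{w} + \frac{343604}{-200241 + 50648} = \frac{76459}{\frac{336443}{6}} + \frac{343604}{-200241 + 50648} = 76459 \cdot \frac{6}{336443} + \frac{343604}{-149593} = \frac{458754}{336443} + 343604 \left(- \frac{1}{149593}\right) = \frac{458754}{336443} - \frac{343604}{149593} = - \frac{46976773450}{50329517699}$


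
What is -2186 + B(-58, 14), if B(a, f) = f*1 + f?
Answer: -2158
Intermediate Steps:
B(a, f) = 2*f (B(a, f) = f + f = 2*f)
-2186 + B(-58, 14) = -2186 + 2*14 = -2186 + 28 = -2158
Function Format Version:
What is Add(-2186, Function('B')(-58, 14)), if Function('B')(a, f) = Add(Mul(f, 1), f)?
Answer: -2158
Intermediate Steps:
Function('B')(a, f) = Mul(2, f) (Function('B')(a, f) = Add(f, f) = Mul(2, f))
Add(-2186, Function('B')(-58, 14)) = Add(-2186, Mul(2, 14)) = Add(-2186, 28) = -2158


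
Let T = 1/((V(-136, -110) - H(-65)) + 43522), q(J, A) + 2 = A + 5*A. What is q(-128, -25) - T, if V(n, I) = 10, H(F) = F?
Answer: -6626745/43597 ≈ -152.00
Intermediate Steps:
q(J, A) = -2 + 6*A (q(J, A) = -2 + (A + 5*A) = -2 + 6*A)
T = 1/43597 (T = 1/((10 - 1*(-65)) + 43522) = 1/((10 + 65) + 43522) = 1/(75 + 43522) = 1/43597 ≈ 2.2937e-5)
q(-128, -25) - T = (-2 + 6*(-25)) - 1*1/43597 = (-2 - 150) - 1/43597 = -152 - 1/43597 = -6626745/43597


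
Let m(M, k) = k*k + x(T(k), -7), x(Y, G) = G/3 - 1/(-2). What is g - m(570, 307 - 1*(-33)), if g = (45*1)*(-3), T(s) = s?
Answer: -694399/6 ≈ -1.1573e+5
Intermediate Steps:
x(Y, G) = ½ + G/3 (x(Y, G) = G*(⅓) - 1*(-½) = G/3 + ½ = ½ + G/3)
m(M, k) = -11/6 + k² (m(M, k) = k*k + (½ + (⅓)*(-7)) = k² + (½ - 7/3) = k² - 11/6 = -11/6 + k²)
g = -135 (g = 45*(-3) = -135)
g - m(570, 307 - 1*(-33)) = -135 - (-11/6 + (307 - 1*(-33))²) = -135 - (-11/6 + (307 + 33)²) = -135 - (-11/6 + 340²) = -135 - (-11/6 + 115600) = -135 - 1*693589/6 = -135 - 693589/6 = -694399/6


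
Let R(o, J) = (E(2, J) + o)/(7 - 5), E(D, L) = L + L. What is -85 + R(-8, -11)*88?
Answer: -1405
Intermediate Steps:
E(D, L) = 2*L
R(o, J) = J + o/2 (R(o, J) = (2*J + o)/(7 - 5) = (o + 2*J)/2 = (o + 2*J)*(1/2) = J + o/2)
-85 + R(-8, -11)*88 = -85 + (-11 + (1/2)*(-8))*88 = -85 + (-11 - 4)*88 = -85 - 15*88 = -85 - 1320 = -1405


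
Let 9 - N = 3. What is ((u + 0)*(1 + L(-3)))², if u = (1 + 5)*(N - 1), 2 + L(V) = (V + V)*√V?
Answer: -96300 + 10800*I*√3 ≈ -96300.0 + 18706.0*I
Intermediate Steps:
N = 6 (N = 9 - 1*3 = 9 - 3 = 6)
L(V) = -2 + 2*V^(3/2) (L(V) = -2 + (V + V)*√V = -2 + (2*V)*√V = -2 + 2*V^(3/2))
u = 30 (u = (1 + 5)*(6 - 1) = 6*5 = 30)
((u + 0)*(1 + L(-3)))² = ((30 + 0)*(1 + (-2 + 2*(-3)^(3/2))))² = (30*(1 + (-2 + 2*(-3*I*√3))))² = (30*(1 + (-2 - 6*I*√3)))² = (30*(-1 - 6*I*√3))² = (-30 - 180*I*√3)²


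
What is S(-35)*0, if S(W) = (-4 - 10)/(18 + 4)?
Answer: 0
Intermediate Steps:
S(W) = -7/11 (S(W) = -14/22 = -14*1/22 = -7/11)
S(-35)*0 = -7/11*0 = 0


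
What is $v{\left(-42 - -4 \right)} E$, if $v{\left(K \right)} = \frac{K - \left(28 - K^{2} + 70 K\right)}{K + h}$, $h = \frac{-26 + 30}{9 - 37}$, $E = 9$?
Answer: $- \frac{84798}{89} \approx -952.79$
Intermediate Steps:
$h = - \frac{1}{7}$ ($h = \frac{4}{-28} = 4 \left(- \frac{1}{28}\right) = - \frac{1}{7} \approx -0.14286$)
$v{\left(K \right)} = \frac{-28 + K^{2} - 69 K}{- \frac{1}{7} + K}$ ($v{\left(K \right)} = \frac{K - \left(28 - K^{2} + 70 K\right)}{K - \frac{1}{7}} = \frac{K - \left(28 - K^{2} + 70 K\right)}{- \frac{1}{7} + K} = \frac{-28 + K^{2} - 69 K}{- \frac{1}{7} + K}$)
$v{\left(-42 - -4 \right)} E = \frac{7 \left(-28 + \left(-42 - -4\right)^{2} - 69 \left(-42 - -4\right)\right)}{-1 + 7 \left(-42 - -4\right)} 9 = \frac{7 \left(-28 + \left(-42 + 4\right)^{2} - 69 \left(-42 + 4\right)\right)}{-1 + 7 \left(-42 + 4\right)} 9 = \frac{7 \left(-28 + \left(-38\right)^{2} - -2622\right)}{-1 + 7 \left(-38\right)} 9 = \frac{7 \left(-28 + 1444 + 2622\right)}{-1 - 266} \cdot 9 = 7 \frac{1}{-267} \cdot 4038 \cdot 9 = 7 \left(- \frac{1}{267}\right) 4038 \cdot 9 = \left(- \frac{9422}{89}\right) 9 = - \frac{84798}{89}$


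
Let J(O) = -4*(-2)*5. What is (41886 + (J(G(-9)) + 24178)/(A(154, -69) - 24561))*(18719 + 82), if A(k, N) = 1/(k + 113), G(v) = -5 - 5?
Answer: 2582063143465095/3278893 ≈ 7.8748e+8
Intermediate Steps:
G(v) = -10
A(k, N) = 1/(113 + k)
J(O) = 40 (J(O) = 8*5 = 40)
(41886 + (J(G(-9)) + 24178)/(A(154, -69) - 24561))*(18719 + 82) = (41886 + (40 + 24178)/(1/(113 + 154) - 24561))*(18719 + 82) = (41886 + 24218/(1/267 - 24561))*18801 = (41886 + 24218/(-6557786/267))*18801 = (41886 + 24218*(-267/6557786))*18801 = (41886 - 3233103/3278893)*18801 = (137336479095/3278893)*18801 = 2582063143465095/3278893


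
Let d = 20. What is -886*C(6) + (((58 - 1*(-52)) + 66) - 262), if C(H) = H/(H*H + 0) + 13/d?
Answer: -24287/30 ≈ -809.57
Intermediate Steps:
C(H) = 13/20 + 1/H (C(H) = H/(H*H + 0) + 13/20 = H/(H**2 + 0) + 13*(1/20) = H/(H**2) + 13/20 = H/H**2 + 13/20 = 1/H + 13/20 = 13/20 + 1/H)
-886*C(6) + (((58 - 1*(-52)) + 66) - 262) = -886*(13/20 + 1/6) + (((58 - 1*(-52)) + 66) - 262) = -886*(13/20 + 1/6) + (((58 + 52) + 66) - 262) = -886*49/60 + ((110 + 66) - 262) = -21707/30 + (176 - 262) = -21707/30 - 86 = -24287/30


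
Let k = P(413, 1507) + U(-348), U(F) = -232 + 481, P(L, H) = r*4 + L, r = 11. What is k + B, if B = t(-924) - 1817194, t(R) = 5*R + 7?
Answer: -1821101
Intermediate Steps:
P(L, H) = 44 + L (P(L, H) = 11*4 + L = 44 + L)
t(R) = 7 + 5*R
U(F) = 249
B = -1821807 (B = (7 + 5*(-924)) - 1817194 = (7 - 4620) - 1817194 = -4613 - 1817194 = -1821807)
k = 706 (k = (44 + 413) + 249 = 457 + 249 = 706)
k + B = 706 - 1821807 = -1821101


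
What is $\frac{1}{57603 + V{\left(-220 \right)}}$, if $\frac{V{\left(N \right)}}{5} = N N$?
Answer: $\frac{1}{299603} \approx 3.3378 \cdot 10^{-6}$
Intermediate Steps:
$V{\left(N \right)} = 5 N^{2}$ ($V{\left(N \right)} = 5 N N = 5 N^{2}$)
$\frac{1}{57603 + V{\left(-220 \right)}} = \frac{1}{57603 + 5 \left(-220\right)^{2}} = \frac{1}{57603 + 5 \cdot 48400} = \frac{1}{57603 + 242000} = \frac{1}{299603}$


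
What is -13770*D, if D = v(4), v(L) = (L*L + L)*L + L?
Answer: -1156680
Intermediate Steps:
v(L) = L + L*(L + L²) (v(L) = (L² + L)*L + L = (L + L²)*L + L = L*(L + L²) + L = L + L*(L + L²))
D = 84 (D = 4*(1 + 4 + 4²) = 4*(1 + 4 + 16) = 4*21 = 84)
-13770*D = -13770*84 = -1156680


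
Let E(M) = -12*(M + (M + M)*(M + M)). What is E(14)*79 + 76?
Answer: -756428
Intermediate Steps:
E(M) = -48*M**2 - 12*M (E(M) = -12*(M + (2*M)*(2*M)) = -12*(M + 4*M**2) = -48*M**2 - 12*M)
E(14)*79 + 76 = -12*14*(1 + 4*14)*79 + 76 = -12*14*(1 + 56)*79 + 76 = -12*14*57*79 + 76 = -9576*79 + 76 = -756504 + 76 = -756428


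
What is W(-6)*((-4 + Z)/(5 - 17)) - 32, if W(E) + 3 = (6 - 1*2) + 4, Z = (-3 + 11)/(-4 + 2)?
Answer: -86/3 ≈ -28.667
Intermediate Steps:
Z = -4 (Z = 8/(-2) = 8*(-½) = -4)
W(E) = 5 (W(E) = -3 + ((6 - 1*2) + 4) = -3 + ((6 - 2) + 4) = -3 + (4 + 4) = -3 + 8 = 5)
W(-6)*((-4 + Z)/(5 - 17)) - 32 = 5*((-4 - 4)/(5 - 17)) - 32 = 5*(-8/(-12)) - 32 = 5*(-8*(-1/12)) - 32 = 5*(⅔) - 32 = 10/3 - 32 = -86/3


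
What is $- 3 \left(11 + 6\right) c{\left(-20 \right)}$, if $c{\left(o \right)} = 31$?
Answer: $-1581$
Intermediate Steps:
$- 3 \left(11 + 6\right) c{\left(-20 \right)} = - 3 \left(11 + 6\right) 31 = \left(-3\right) 17 \cdot 31 = \left(-51\right) 31 = -1581$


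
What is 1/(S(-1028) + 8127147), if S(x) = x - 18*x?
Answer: 1/8144623 ≈ 1.2278e-7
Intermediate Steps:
S(x) = -17*x
1/(S(-1028) + 8127147) = 1/(-17*(-1028) + 8127147) = 1/(17476 + 8127147) = 1/8144623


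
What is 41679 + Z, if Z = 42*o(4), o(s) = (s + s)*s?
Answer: 43023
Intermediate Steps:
o(s) = 2*s² (o(s) = (2*s)*s = 2*s²)
Z = 1344 (Z = 42*(2*4²) = 42*(2*16) = 42*32 = 1344)
41679 + Z = 41679 + 1344 = 43023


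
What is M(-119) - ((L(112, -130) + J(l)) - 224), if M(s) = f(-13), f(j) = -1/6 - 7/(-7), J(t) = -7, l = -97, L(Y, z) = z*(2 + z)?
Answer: -98449/6 ≈ -16408.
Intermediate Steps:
f(j) = 5/6 (f(j) = -1*1/6 - 7*(-1/7) = -1/6 + 1 = 5/6)
M(s) = 5/6
M(-119) - ((L(112, -130) + J(l)) - 224) = 5/6 - ((-130*(2 - 130) - 7) - 224) = 5/6 - ((-130*(-128) - 7) - 224) = 5/6 - ((16640 - 7) - 224) = 5/6 - (16633 - 224) = 5/6 - 1*16409 = 5/6 - 16409 = -98449/6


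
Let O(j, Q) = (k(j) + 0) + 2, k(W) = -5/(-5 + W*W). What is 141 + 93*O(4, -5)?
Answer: 3132/11 ≈ 284.73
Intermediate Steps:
k(W) = -5/(-5 + W²)
O(j, Q) = 2 - 5/(-5 + j²) (O(j, Q) = (-5/(-5 + j²) + 0) + 2 = -5/(-5 + j²) + 2 = 2 - 5/(-5 + j²))
141 + 93*O(4, -5) = 141 + 93*((-15 + 2*4²)/(-5 + 4²)) = 141 + 93*((-15 + 2*16)/(-5 + 16)) = 141 + 93*((-15 + 32)/11) = 141 + 93*((1/11)*17) = 141 + 93*(17/11) = 141 + 1581/11 = 3132/11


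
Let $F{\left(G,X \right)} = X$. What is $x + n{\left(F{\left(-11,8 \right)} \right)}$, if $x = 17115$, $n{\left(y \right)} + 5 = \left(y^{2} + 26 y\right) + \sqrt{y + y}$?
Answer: $17386$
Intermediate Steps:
$n{\left(y \right)} = -5 + y^{2} + 26 y + \sqrt{2} \sqrt{y}$ ($n{\left(y \right)} = -5 + \left(\left(y^{2} + 26 y\right) + \sqrt{y + y}\right) = -5 + \left(\left(y^{2} + 26 y\right) + \sqrt{2 y}\right) = -5 + \left(\left(y^{2} + 26 y\right) + \sqrt{2} \sqrt{y}\right) = -5 + \left(y^{2} + 26 y + \sqrt{2} \sqrt{y}\right) = -5 + y^{2} + 26 y + \sqrt{2} \sqrt{y}$)
$x + n{\left(F{\left(-11,8 \right)} \right)} = 17115 + \left(-5 + 8^{2} + 26 \cdot 8 + \sqrt{2} \sqrt{8}\right) = 17115 + \left(-5 + 64 + 208 + \sqrt{2} \cdot 2 \sqrt{2}\right) = 17115 + \left(-5 + 64 + 208 + 4\right) = 17115 + 271 = 17386$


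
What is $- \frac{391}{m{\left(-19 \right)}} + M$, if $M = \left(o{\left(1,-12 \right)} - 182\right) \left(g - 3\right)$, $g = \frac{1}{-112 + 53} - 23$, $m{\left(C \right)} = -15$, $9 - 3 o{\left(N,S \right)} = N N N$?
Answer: $\frac{1384073}{295} \approx 4691.8$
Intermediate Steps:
$o{\left(N,S \right)} = 3 - \frac{N^{3}}{3}$ ($o{\left(N,S \right)} = 3 - \frac{N N N}{3} = 3 - \frac{N^{2} N}{3} = 3 - \frac{N^{3}}{3}$)
$g = - \frac{1358}{59}$ ($g = \frac{1}{-59} - 23 = - \frac{1}{59} - 23 = - \frac{1358}{59} \approx -23.017$)
$M = \frac{825830}{177}$ ($M = \left(\left(3 - \frac{1^{3}}{3}\right) - 182\right) \left(- \frac{1358}{59} - 3\right) = \left(\left(3 - \frac{1}{3}\right) - 182\right) \left(- \frac{1535}{59}\right) = \left(\frac{8}{3} - 182\right) \left(- \frac{1535}{59}\right) = \left(- \frac{538}{3}\right) \left(- \frac{1535}{59}\right) = \frac{825830}{177} \approx 4665.7$)
$- \frac{391}{m{\left(-19 \right)}} + M = - \frac{391}{-15} + \frac{825830}{177} = \left(-391\right) \left(- \frac{1}{15}\right) + \frac{825830}{177} = \frac{391}{15} + \frac{825830}{177} = \frac{1384073}{295}$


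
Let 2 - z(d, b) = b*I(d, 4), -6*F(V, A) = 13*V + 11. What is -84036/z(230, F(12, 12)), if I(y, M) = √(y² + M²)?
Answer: 1512648/368943545 - 42102036*√13229/368943545 ≈ -13.121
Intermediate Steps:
I(y, M) = √(M² + y²)
F(V, A) = -11/6 - 13*V/6 (F(V, A) = -(13*V + 11)/6 = -(11 + 13*V)/6 = -11/6 - 13*V/6)
z(d, b) = 2 - b*√(16 + d²) (z(d, b) = 2 - b*√(4² + d²) = 2 - b*√(16 + d²))
-84036/z(230, F(12, 12)) = -84036/(2 - (-11/6 - 13/6*12)*√(16 + 230²)) = -84036/(2 - (-11/6 - 26)*√(16 + 52900)) = -84036/(2 - 1*(-167/6)*√52916) = -84036/(2 - 1*(-167/6)*2*√13229) = -84036/(2 + 167*√13229/3)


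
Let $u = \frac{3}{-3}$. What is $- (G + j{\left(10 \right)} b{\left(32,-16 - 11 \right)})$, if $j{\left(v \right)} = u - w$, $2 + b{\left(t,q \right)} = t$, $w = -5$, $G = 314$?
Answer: $-434$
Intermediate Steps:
$b{\left(t,q \right)} = -2 + t$
$u = -1$ ($u = 3 \left(- \frac{1}{3}\right) = -1$)
$j{\left(v \right)} = 4$ ($j{\left(v \right)} = -1 - -5 = -1 + 5 = 4$)
$- (G + j{\left(10 \right)} b{\left(32,-16 - 11 \right)}) = - (314 + 4 \left(-2 + 32\right)) = - (314 + 4 \cdot 30) = - (314 + 120) = \left(-1\right) 434 = -434$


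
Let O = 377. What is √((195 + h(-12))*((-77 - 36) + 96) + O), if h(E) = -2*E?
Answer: I*√3346 ≈ 57.845*I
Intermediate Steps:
√((195 + h(-12))*((-77 - 36) + 96) + O) = √((195 - 2*(-12))*((-77 - 36) + 96) + 377) = √((195 + 24)*(-113 + 96) + 377) = √(219*(-17) + 377) = √(-3723 + 377) = √(-3346) = I*√3346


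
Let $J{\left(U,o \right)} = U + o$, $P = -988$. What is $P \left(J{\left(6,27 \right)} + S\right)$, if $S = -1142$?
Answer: $1095692$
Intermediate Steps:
$P \left(J{\left(6,27 \right)} + S\right) = - 988 \left(\left(6 + 27\right) - 1142\right) = - 988 \left(33 - 1142\right) = \left(-988\right) \left(-1109\right) = 1095692$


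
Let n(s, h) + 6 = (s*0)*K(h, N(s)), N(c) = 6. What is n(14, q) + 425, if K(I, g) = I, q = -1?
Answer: 419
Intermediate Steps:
n(s, h) = -6 (n(s, h) = -6 + (s*0)*h = -6 + 0*h = -6 + 0 = -6)
n(14, q) + 425 = -6 + 425 = 419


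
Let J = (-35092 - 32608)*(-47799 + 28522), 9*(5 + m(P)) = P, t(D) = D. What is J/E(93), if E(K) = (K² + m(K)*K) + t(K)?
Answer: 652526450/4619 ≈ 1.4127e+5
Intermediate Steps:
m(P) = -5 + P/9
J = 1305052900 (J = -67700*(-19277) = 1305052900)
E(K) = K + K² + K*(-5 + K/9) (E(K) = (K² + (-5 + K/9)*K) + K = (K² + K*(-5 + K/9)) + K = K + K² + K*(-5 + K/9))
J/E(93) = 1305052900/(((2/9)*93*(-18 + 5*93))) = 1305052900/(((2/9)*93*(-18 + 465))) = 1305052900/(((2/9)*93*447)) = 1305052900/9238 = 1305052900*(1/9238) = 652526450/4619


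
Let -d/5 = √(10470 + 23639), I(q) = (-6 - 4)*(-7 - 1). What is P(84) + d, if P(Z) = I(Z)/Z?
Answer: 20/21 - 5*√34109 ≈ -922.48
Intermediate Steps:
I(q) = 80 (I(q) = -10*(-8) = 80)
d = -5*√34109 (d = -5*√(10470 + 23639) = -5*√34109 ≈ -923.43)
P(Z) = 80/Z
P(84) + d = 80/84 - 5*√34109 = 80*(1/84) - 5*√34109 = 20/21 - 5*√34109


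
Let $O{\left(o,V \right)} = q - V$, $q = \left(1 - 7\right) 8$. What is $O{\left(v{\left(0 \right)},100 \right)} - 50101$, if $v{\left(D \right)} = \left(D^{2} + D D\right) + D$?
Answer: $-50249$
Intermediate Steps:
$q = -48$ ($q = \left(-6\right) 8 = -48$)
$v{\left(D \right)} = D + 2 D^{2}$ ($v{\left(D \right)} = \left(D^{2} + D^{2}\right) + D = 2 D^{2} + D = D + 2 D^{2}$)
$O{\left(o,V \right)} = -48 - V$
$O{\left(v{\left(0 \right)},100 \right)} - 50101 = \left(-48 - 100\right) - 50101 = -148 - 50101 = -50249$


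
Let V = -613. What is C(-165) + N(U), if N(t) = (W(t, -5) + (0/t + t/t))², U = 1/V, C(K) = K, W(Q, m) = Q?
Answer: -61627341/375769 ≈ -164.00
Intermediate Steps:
U = -1/613 (U = 1/(-613) = -1/613 ≈ -0.0016313)
N(t) = (1 + t)² (N(t) = (t + (0/t + t/t))² = (t + (0 + 1))² = (t + 1)² = (1 + t)²)
C(-165) + N(U) = -165 + (1 - 1/613)² = -165 + (612/613)² = -165 + 374544/375769 = -61627341/375769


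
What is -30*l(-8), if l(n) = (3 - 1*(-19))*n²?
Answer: -42240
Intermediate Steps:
l(n) = 22*n² (l(n) = (3 + 19)*n² = 22*n²)
-30*l(-8) = -660*(-8)² = -660*64 = -30*1408 = -42240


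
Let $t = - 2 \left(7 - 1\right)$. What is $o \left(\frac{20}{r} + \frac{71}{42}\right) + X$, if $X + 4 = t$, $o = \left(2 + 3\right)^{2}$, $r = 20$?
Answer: $\frac{2153}{42} \approx 51.262$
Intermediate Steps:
$o = 25$ ($o = 5^{2} = 25$)
$t = -12$ ($t = \left(-2\right) 6 = -12$)
$X = -16$ ($X = -4 - 12 = -16$)
$o \left(\frac{20}{r} + \frac{71}{42}\right) + X = 25 \left(\frac{20}{20} + \frac{71}{42}\right) - 16 = 25 \left(20 \cdot \frac{1}{20} + 71 \cdot \frac{1}{42}\right) - 16 = 25 \left(1 + \frac{71}{42}\right) - 16 = 25 \cdot \frac{113}{42} - 16 = \frac{2825}{42} - 16 = \frac{2153}{42}$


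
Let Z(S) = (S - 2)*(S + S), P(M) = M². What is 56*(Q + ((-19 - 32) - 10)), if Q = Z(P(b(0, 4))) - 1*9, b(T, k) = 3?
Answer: 3136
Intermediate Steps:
Z(S) = 2*S*(-2 + S) (Z(S) = (-2 + S)*(2*S) = 2*S*(-2 + S))
Q = 117 (Q = 2*3²*(-2 + 3²) - 1*9 = 2*9*(-2 + 9) - 9 = 2*9*7 - 9 = 126 - 9 = 117)
56*(Q + ((-19 - 32) - 10)) = 56*(117 + ((-19 - 32) - 10)) = 56*(117 + (-51 - 10)) = 56*(117 - 61) = 56*56 = 3136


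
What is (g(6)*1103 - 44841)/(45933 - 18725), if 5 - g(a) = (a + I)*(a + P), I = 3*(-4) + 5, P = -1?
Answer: -33811/27208 ≈ -1.2427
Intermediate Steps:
I = -7 (I = -12 + 5 = -7)
g(a) = 5 - (-1 + a)*(-7 + a) (g(a) = 5 - (a - 7)*(a - 1) = 5 - (-7 + a)*(-1 + a) = 5 - (-1 + a)*(-7 + a))
(g(6)*1103 - 44841)/(45933 - 18725) = ((-2 - 1*6**2 + 8*6)*1103 - 44841)/(45933 - 18725) = ((-2 - 1*36 + 48)*1103 - 44841)/27208 = ((-2 - 36 + 48)*1103 - 44841)*(1/27208) = (10*1103 - 44841)*(1/27208) = (11030 - 44841)*(1/27208) = -33811*1/27208 = -33811/27208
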